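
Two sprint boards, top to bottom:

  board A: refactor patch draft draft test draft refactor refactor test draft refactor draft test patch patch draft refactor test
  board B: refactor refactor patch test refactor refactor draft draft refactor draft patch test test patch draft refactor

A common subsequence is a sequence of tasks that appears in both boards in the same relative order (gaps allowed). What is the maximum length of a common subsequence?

12

Pick refactor [1,2], then patch [2,3], then test [5,4], then refactor [7,5], then refactor [8,6], then draft [10,8], then refactor [11,9], then draft [12,10], then test [13,13], then patch [15,14], then draft [16,15], then refactor [17,16]; all 12 tasks appear in both, in order. Since dp[18][16] = 12, nothing longer is possible.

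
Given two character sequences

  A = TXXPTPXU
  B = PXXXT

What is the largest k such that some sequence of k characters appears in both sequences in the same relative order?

One common subsequence of length 3: X [2,3], X [3,4], T [5,5]. Since dp[8][5] = 3, nothing longer is possible.

3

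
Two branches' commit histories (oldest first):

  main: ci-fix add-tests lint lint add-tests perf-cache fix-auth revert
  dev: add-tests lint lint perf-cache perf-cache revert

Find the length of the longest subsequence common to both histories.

One common subsequence of length 5: add-tests [2,1] → lint [3,2] → lint [4,3] → perf-cache [6,5] → revert [8,6], and the DP table's final entry dp[8][6] is also 5, so no common subsequence is longer.

5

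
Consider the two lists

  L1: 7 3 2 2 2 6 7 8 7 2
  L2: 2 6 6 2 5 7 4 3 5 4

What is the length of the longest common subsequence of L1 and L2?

Let dp[i][j] be the LCS length of the first i values of L1 and the first j values of L2. dp[i][j] = dp[i-1][j-1]+1 when the i-th and j-th values match, else max(dp[i-1][j], dp[i][j-1]).
    ·  2  6  6  2  5  7  4  3  5  4
 ·  0  0  0  0  0  0  0  0  0  0  0
 7  0  0  0  0  0  0  1  1  1  1  1
 3  0  0  0  0  0  0  1  1  2  2  2
 2  0  1  1  1  1  1  1  1  2  2  2
 2  0  1  1  1  2  2  2  2  2  2  2
 2  0  1  1  1  2  2  2  2  2  2  2
 6  0  1  2  2  2  2  2  2  2  2  2
 7  0  1  2  2  2  2  3  3  3  3  3
 8  0  1  2  2  2  2  3  3  3  3  3
 7  0  1  2  2  2  2  3  3  3  3  3
 2  0  1  2  2  3  3  3  3  3  3  3
dp[10][10] = 3. One LCS (by backtracking along matches): 2, 2, 7.

3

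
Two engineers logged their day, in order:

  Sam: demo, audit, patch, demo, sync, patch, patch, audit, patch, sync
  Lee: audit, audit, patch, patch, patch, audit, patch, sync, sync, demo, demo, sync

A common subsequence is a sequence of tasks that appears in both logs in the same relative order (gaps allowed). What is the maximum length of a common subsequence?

One common subsequence of length 7: audit (Sam #2, Lee #2), patch (Sam #3, Lee #3), patch (Sam #6, Lee #4), patch (Sam #7, Lee #5), audit (Sam #8, Lee #6), patch (Sam #9, Lee #7), sync (Sam #10, Lee #12). dp[10][12] = 7 confirms this is the maximum.

7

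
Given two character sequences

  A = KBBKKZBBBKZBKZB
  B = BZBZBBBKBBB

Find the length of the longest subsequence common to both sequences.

9

Pick B at A[2]=B[1]; then B at A[3]=B[3]; then Z at A[6]=B[4]; then B at A[7]=B[5]; then B at A[8]=B[6]; then B at A[9]=B[7]; then K at A[10]=B[8]; then B at A[12]=B[10]; then B at A[15]=B[11]; all 9 characters appear in both, in order. dp[15][11] = 9 confirms this is the maximum.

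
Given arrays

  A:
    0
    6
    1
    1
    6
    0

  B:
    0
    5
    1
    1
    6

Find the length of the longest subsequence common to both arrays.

4

Let dp[i][j] be the LCS length of the first i values of A and the first j values of B. dp[i][j] = dp[i-1][j-1]+1 when the i-th and j-th values match, else max(dp[i-1][j], dp[i][j-1]).
    ·  0  5  1  1  6
 ·  0  0  0  0  0  0
 0  0  1  1  1  1  1
 6  0  1  1  1  1  2
 1  0  1  1  2  2  2
 1  0  1  1  2  3  3
 6  0  1  1  2  3  4
 0  0  1  1  2  3  4
dp[6][5] = 4. One LCS (by backtracking along matches): 0, 1, 1, 6.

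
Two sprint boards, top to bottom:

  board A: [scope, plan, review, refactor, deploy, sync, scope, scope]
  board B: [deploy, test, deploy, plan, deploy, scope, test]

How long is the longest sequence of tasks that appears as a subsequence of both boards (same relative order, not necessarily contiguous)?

Pick plan at board A[2]=board B[4] → deploy at board A[5]=board B[5] → scope at board A[7]=board B[6]; all 3 tasks appear in both, in order. The LCS DP gives dp[8][7] = 3, so this is optimal.

3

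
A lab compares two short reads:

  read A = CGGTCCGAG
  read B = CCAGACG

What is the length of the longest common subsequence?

5

One common subsequence of length 5: C at read A[1]=read B[1]; then C at read A[5]=read B[2]; then G at read A[7]=read B[4]; then A at read A[8]=read B[5]; then G at read A[9]=read B[7]. dp[9][7] = 5 confirms this is the maximum.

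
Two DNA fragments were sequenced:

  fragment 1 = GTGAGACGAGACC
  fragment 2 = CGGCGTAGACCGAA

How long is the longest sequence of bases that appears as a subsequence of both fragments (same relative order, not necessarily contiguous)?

9

Match G [1,5], T [2,6], A [4,7], G [5,8], A [6,9], C [7,11], G [8,12], A [9,13], A [11,14] — 9 bases in the same relative order in both, and the DP table's final entry dp[13][14] is also 9, so no common subsequence is longer.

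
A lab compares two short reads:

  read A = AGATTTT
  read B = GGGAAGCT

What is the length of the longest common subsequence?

3

Let dp[i][j] be the LCS length of the first i bases of read A and the first j bases of read B. dp[i][j] = dp[i-1][j-1]+1 when the i-th and j-th bases match, else max(dp[i-1][j], dp[i][j-1]).
    ·  G  G  G  A  A  G  C  T
 ·  0  0  0  0  0  0  0  0  0
 A  0  0  0  0  1  1  1  1  1
 G  0  1  1  1  1  1  2  2  2
 A  0  1  1  1  2  2  2  2  2
 T  0  1  1  1  2  2  2  2  3
 T  0  1  1  1  2  2  2  2  3
 T  0  1  1  1  2  2  2  2  3
 T  0  1  1  1  2  2  2  2  3
dp[7][8] = 3. One LCS (by backtracking along matches): AGT.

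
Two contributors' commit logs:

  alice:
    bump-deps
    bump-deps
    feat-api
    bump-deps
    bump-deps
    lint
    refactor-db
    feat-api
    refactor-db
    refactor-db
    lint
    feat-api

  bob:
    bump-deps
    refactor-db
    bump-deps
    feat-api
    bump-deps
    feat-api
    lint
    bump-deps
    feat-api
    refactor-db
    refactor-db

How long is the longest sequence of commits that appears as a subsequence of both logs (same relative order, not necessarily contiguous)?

8

One common subsequence of length 8: bump-deps [1,1], bump-deps [2,3], feat-api [3,4], bump-deps [4,5], bump-deps [5,8], feat-api [8,9], refactor-db [9,10], refactor-db [10,11], and the DP table's final entry dp[12][11] is also 8, so no common subsequence is longer.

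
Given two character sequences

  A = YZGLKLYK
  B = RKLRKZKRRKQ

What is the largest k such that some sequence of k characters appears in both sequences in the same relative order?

Let dp[i][j] be the LCS length of the first i characters of A and the first j characters of B. dp[i][j] = dp[i-1][j-1]+1 when the i-th and j-th characters match, else max(dp[i-1][j], dp[i][j-1]).
    ·  R  K  L  R  K  Z  K  R  R  K  Q
 ·  0  0  0  0  0  0  0  0  0  0  0  0
 Y  0  0  0  0  0  0  0  0  0  0  0  0
 Z  0  0  0  0  0  0  1  1  1  1  1  1
 G  0  0  0  0  0  0  1  1  1  1  1  1
 L  0  0  0  1  1  1  1  1  1  1  1  1
 K  0  0  1  1  1  2  2  2  2  2  2  2
 L  0  0  1  2  2  2  2  2  2  2  2  2
 Y  0  0  1  2  2  2  2  2  2  2  2  2
 K  0  0  1  2  2  3  3  3  3  3  3  3
dp[8][11] = 3. One LCS (by backtracking along matches): ZKK.

3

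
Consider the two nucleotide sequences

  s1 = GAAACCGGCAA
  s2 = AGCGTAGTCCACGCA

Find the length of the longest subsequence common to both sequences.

Pick G (s1 #1, s2 #4) → A (s1 #2, s2 #6) → A (s1 #4, s2 #11) → C (s1 #6, s2 #12) → G (s1 #8, s2 #13) → C (s1 #9, s2 #14) → A (s1 #11, s2 #15); all 7 bases appear in both, in order. The LCS DP gives dp[11][15] = 7, so this is optimal.

7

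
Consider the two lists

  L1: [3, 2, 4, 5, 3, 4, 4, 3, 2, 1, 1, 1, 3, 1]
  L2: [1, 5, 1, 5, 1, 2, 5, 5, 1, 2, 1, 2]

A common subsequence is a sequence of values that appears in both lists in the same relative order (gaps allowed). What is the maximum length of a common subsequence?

Pick 5 [4,2]; then 1 [10,3]; then 1 [11,5]; then 1 [12,9]; then 1 [14,11]; all 5 values appear in both, in order. dp[14][12] = 5 confirms this is the maximum.

5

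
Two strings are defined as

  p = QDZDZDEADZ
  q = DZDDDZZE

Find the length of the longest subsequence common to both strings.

6

Let dp[i][j] be the LCS length of the first i characters of p and the first j characters of q. dp[i][j] = dp[i-1][j-1]+1 when the i-th and j-th characters match, else max(dp[i-1][j], dp[i][j-1]).
    ·  D  Z  D  D  D  Z  Z  E
 ·  0  0  0  0  0  0  0  0  0
 Q  0  0  0  0  0  0  0  0  0
 D  0  1  1  1  1  1  1  1  1
 Z  0  1  2  2  2  2  2  2  2
 D  0  1  2  3  3  3  3  3  3
 Z  0  1  2  3  3  3  4  4  4
 D  0  1  2  3  4  4  4  4  4
 E  0  1  2  3  4  4  4  4  5
 A  0  1  2  3  4  4  4  4  5
 D  0  1  2  3  4  5  5  5  5
 Z  0  1  2  3  4  5  6  6  6
dp[10][8] = 6. One LCS (by backtracking along matches): DZDDDZ.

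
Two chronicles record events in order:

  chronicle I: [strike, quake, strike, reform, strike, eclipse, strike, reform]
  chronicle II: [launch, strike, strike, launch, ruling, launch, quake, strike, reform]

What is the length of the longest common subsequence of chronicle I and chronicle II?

One common subsequence of length 4: strike [1,3]; then quake [2,7]; then strike [7,8]; then reform [8,9]. dp[8][9] = 4 confirms this is the maximum.

4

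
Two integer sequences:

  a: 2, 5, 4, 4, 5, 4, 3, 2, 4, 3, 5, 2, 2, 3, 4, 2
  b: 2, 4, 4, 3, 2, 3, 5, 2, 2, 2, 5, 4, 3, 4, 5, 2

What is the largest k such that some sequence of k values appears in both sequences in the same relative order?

Pick 2 [1,1] → 4 [4,2] → 4 [6,3] → 3 [7,4] → 2 [8,5] → 3 [10,6] → 5 [11,7] → 2 [12,9] → 2 [13,10] → 3 [14,13] → 4 [15,14] → 2 [16,16]; all 12 values appear in both, in order. dp[16][16] = 12 confirms this is the maximum.

12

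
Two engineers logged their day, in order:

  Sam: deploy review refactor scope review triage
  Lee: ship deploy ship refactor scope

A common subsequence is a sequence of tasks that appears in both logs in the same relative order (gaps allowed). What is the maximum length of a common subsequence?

3

One common subsequence of length 3: deploy (Sam #1, Lee #2); then refactor (Sam #3, Lee #4); then scope (Sam #4, Lee #5). dp[6][5] = 3 confirms this is the maximum.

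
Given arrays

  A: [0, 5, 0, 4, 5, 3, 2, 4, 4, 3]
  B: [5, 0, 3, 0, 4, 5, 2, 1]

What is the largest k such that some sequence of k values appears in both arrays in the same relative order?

Taking 0 at A[1]=B[2], 0 at A[3]=B[4], 4 at A[4]=B[5], 5 at A[5]=B[6], 2 at A[7]=B[7] gives a common subsequence of length 5. dp[10][8] = 5 confirms this is the maximum.

5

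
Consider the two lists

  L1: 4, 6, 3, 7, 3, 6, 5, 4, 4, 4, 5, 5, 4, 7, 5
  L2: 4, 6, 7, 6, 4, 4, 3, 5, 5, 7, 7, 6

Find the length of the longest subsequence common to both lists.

9

Match 4 (L1 #1, L2 #1) → 6 (L1 #2, L2 #2) → 7 (L1 #4, L2 #3) → 6 (L1 #6, L2 #4) → 4 (L1 #8, L2 #5) → 4 (L1 #9, L2 #6) → 5 (L1 #11, L2 #8) → 5 (L1 #12, L2 #9) → 7 (L1 #14, L2 #11) — 9 values in the same relative order in both, and the DP table's final entry dp[15][12] is also 9, so no common subsequence is longer.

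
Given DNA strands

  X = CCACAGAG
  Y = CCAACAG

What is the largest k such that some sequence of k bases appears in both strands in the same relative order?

6

Pick C (X #1, Y #1); then C (X #2, Y #2); then A (X #3, Y #4); then C (X #4, Y #5); then A (X #7, Y #6); then G (X #8, Y #7); all 6 bases appear in both, in order. Since dp[8][7] = 6, nothing longer is possible.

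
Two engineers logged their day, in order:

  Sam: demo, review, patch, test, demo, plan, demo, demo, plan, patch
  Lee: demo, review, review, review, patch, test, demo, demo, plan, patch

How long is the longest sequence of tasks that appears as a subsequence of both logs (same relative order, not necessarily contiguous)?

One common subsequence of length 8: demo [1,1] → review [2,4] → patch [3,5] → test [4,6] → demo [7,7] → demo [8,8] → plan [9,9] → patch [10,10]. dp[10][10] = 8 confirms this is the maximum.

8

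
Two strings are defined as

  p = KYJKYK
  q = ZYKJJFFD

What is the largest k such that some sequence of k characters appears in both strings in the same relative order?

Taking K at p[1]=q[3], then J at p[3]=q[5] gives a common subsequence of length 2. Since dp[6][8] = 2, nothing longer is possible.

2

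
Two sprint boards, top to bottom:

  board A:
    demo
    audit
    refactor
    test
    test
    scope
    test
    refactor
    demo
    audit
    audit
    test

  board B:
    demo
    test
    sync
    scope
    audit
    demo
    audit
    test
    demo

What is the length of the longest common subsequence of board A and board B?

Match demo [1,1], test [4,2], scope [6,4], demo [9,6], audit [11,7], test [12,8] — 6 tasks in the same relative order in both, and the DP table's final entry dp[12][9] is also 6, so no common subsequence is longer.

6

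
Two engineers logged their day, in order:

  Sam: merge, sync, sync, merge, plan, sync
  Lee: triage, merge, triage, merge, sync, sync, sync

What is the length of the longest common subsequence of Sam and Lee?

Taking merge [1,4]; then sync [2,5]; then sync [3,6]; then sync [6,7] gives a common subsequence of length 4, and the DP table's final entry dp[6][7] is also 4, so no common subsequence is longer.

4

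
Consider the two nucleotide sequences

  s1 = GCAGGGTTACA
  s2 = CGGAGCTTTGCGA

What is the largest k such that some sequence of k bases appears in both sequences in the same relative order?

8

Match C (s1 #2, s2 #1); then G (s1 #4, s2 #2); then G (s1 #5, s2 #3); then G (s1 #6, s2 #5); then T (s1 #7, s2 #8); then T (s1 #8, s2 #9); then C (s1 #10, s2 #11); then A (s1 #11, s2 #13) — 8 bases in the same relative order in both. The LCS DP gives dp[11][13] = 8, so this is optimal.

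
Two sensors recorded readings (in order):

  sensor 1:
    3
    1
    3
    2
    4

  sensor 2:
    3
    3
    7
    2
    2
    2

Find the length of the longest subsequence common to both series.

3

Taking 3 (sensor 1 #1, sensor 2 #1); then 3 (sensor 1 #3, sensor 2 #2); then 2 (sensor 1 #4, sensor 2 #6) gives a common subsequence of length 3, and the DP table's final entry dp[5][6] is also 3, so no common subsequence is longer.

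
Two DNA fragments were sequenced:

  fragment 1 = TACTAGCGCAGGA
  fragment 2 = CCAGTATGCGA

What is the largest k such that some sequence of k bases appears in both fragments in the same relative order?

Match T [1,5] → A [2,6] → T [4,7] → G [8,8] → C [9,9] → G [12,10] → A [13,11] — 7 bases in the same relative order in both. The LCS DP gives dp[13][11] = 7, so this is optimal.

7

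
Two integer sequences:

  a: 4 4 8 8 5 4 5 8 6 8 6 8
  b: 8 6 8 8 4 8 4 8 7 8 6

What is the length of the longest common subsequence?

Let dp[i][j] be the LCS length of the first i values of a and the first j values of b. dp[i][j] = dp[i-1][j-1]+1 when the i-th and j-th values match, else max(dp[i-1][j], dp[i][j-1]).
    ·  8  6  8  8  4  8  4  8  7  8  6
 ·  0  0  0  0  0  0  0  0  0  0  0  0
 4  0  0  0  0  0  1  1  1  1  1  1  1
 4  0  0  0  0  0  1  1  2  2  2  2  2
 8  0  1  1  1  1  1  2  2  3  3  3  3
 8  0  1  1  2  2  2  2  2  3  3  4  4
 5  0  1  1  2  2  2  2  2  3  3  4  4
 4  0  1  1  2  2  3  3  3  3  3  4  4
 5  0  1  1  2  2  3  3  3  3  3  4  4
 8  0  1  1  2  3  3  4  4  4  4  4  4
 6  0  1  2  2  3  3  4  4  4  4  4  5
 8  0  1  2  3  3  3  4  4  5  5  5  5
 6  0  1  2  3  3  3  4  4  5  5  5  6
 8  0  1  2  3  4  4  4  4  5  5  6  6
dp[12][11] = 6. One LCS (by backtracking along matches): 4, 8, 4, 8, 8, 6.

6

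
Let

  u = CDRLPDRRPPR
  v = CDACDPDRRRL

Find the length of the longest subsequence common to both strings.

7

One common subsequence of length 7: C [1,4]; then D [2,5]; then P [5,6]; then D [6,7]; then R [7,8]; then R [8,9]; then R [11,10]. Since dp[11][11] = 7, nothing longer is possible.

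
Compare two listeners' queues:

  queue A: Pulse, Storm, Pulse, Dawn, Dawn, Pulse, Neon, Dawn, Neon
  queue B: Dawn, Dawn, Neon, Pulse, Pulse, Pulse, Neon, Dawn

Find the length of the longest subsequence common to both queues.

5

Match Pulse (queue A #1, queue B #4), Pulse (queue A #3, queue B #5), Pulse (queue A #6, queue B #6), Neon (queue A #7, queue B #7), Dawn (queue A #8, queue B #8) — 5 songs in the same relative order in both. The LCS DP gives dp[9][8] = 5, so this is optimal.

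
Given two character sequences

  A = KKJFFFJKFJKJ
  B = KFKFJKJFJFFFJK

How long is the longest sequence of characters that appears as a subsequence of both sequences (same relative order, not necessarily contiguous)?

9

One common subsequence of length 9: K at A[1]=B[3] → K at A[2]=B[6] → J at A[3]=B[7] → F at A[4]=B[8] → F at A[5]=B[10] → F at A[6]=B[11] → F at A[9]=B[12] → J at A[10]=B[13] → K at A[11]=B[14], and the DP table's final entry dp[12][14] is also 9, so no common subsequence is longer.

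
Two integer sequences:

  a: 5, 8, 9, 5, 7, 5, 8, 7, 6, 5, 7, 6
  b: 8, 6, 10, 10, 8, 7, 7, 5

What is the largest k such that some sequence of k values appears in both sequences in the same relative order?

Taking 8 (a #2, b #5); then 7 (a #5, b #6); then 7 (a #8, b #7); then 5 (a #10, b #8) gives a common subsequence of length 4. Since dp[12][8] = 4, nothing longer is possible.

4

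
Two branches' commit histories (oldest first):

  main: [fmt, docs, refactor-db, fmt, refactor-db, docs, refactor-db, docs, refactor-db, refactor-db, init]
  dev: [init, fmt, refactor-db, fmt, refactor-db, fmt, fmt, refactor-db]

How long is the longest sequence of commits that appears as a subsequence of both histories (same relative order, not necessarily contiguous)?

Match fmt (main #1, dev #2), then refactor-db (main #3, dev #3), then fmt (main #4, dev #4), then refactor-db (main #5, dev #5), then refactor-db (main #10, dev #8) — 5 commits in the same relative order in both. Since dp[11][8] = 5, nothing longer is possible.

5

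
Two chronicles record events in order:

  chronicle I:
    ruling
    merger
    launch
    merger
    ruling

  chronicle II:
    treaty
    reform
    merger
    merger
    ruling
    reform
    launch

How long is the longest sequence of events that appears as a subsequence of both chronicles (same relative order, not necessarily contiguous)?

Pick merger [2,3]; then merger [4,4]; then ruling [5,5]; all 3 events appear in both, in order. Since dp[5][7] = 3, nothing longer is possible.

3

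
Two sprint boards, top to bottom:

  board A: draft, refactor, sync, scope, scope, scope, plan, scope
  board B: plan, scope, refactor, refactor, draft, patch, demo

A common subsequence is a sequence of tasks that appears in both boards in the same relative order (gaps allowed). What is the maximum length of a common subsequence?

2

Match plan at board A[7]=board B[1], then scope at board A[8]=board B[2] — 2 tasks in the same relative order in both. Since dp[8][7] = 2, nothing longer is possible.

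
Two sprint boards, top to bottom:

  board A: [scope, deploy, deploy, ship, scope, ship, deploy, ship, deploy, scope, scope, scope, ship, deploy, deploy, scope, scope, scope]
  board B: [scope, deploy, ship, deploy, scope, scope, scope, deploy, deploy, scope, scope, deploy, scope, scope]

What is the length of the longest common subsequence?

12

Match scope (board A #5, board B #1), deploy (board A #7, board B #2), ship (board A #8, board B #3), deploy (board A #9, board B #4), scope (board A #10, board B #5), scope (board A #11, board B #6), scope (board A #12, board B #7), deploy (board A #14, board B #8), deploy (board A #15, board B #9), scope (board A #16, board B #11), scope (board A #17, board B #13), scope (board A #18, board B #14) — 12 tasks in the same relative order in both. dp[18][14] = 12 confirms this is the maximum.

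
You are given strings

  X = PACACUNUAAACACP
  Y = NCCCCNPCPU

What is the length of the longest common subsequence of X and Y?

5

Let dp[i][j] be the LCS length of the first i characters of X and the first j characters of Y. dp[i][j] = dp[i-1][j-1]+1 when the i-th and j-th characters match, else max(dp[i-1][j], dp[i][j-1]).
    ·  N  C  C  C  C  N  P  C  P  U
 ·  0  0  0  0  0  0  0  0  0  0  0
 P  0  0  0  0  0  0  0  1  1  1  1
 A  0  0  0  0  0  0  0  1  1  1  1
 C  0  0  1  1  1  1  1  1  2  2  2
 A  0  0  1  1  1  1  1  1  2  2  2
 C  0  0  1  2  2  2  2  2  2  2  2
 U  0  0  1  2  2  2  2  2  2  2  3
 N  0  1  1  2  2  2  3  3  3  3  3
 U  0  1  1  2  2  2  3  3  3  3  4
 A  0  1  1  2  2  2  3  3  3  3  4
 A  0  1  1  2  2  2  3  3  3  3  4
 A  0  1  1  2  2  2  3  3  3  3  4
 C  0  1  2  2  3  3  3  3  4  4  4
 A  0  1  2  2  3  3  3  3  4  4  4
 C  0  1  2  3  3  4  4  4  4  4  4
 P  0  1  2  3  3  4  4  5  5  5  5
dp[15][10] = 5. One LCS (by backtracking along matches): CCNCP.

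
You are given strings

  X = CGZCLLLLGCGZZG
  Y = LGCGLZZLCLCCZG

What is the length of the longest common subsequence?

8

One common subsequence of length 8: C [1,3], then G [2,4], then Z [3,7], then C [4,9], then L [5,10], then C [10,12], then Z [13,13], then G [14,14]. Since dp[14][14] = 8, nothing longer is possible.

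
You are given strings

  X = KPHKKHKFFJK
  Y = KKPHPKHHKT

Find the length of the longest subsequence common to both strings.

Let dp[i][j] be the LCS length of the first i characters of X and the first j characters of Y. dp[i][j] = dp[i-1][j-1]+1 when the i-th and j-th characters match, else max(dp[i-1][j], dp[i][j-1]).
    ·  K  K  P  H  P  K  H  H  K  T
 ·  0  0  0  0  0  0  0  0  0  0  0
 K  0  1  1  1  1  1  1  1  1  1  1
 P  0  1  1  2  2  2  2  2  2  2  2
 H  0  1  1  2  3  3  3  3  3  3  3
 K  0  1  2  2  3  3  4  4  4  4  4
 K  0  1  2  2  3  3  4  4  4  5  5
 H  0  1  2  2  3  3  4  5  5  5  5
 K  0  1  2  2  3  3  4  5  5  6  6
 F  0  1  2  2  3  3  4  5  5  6  6
 F  0  1  2  2  3  3  4  5  5  6  6
 J  0  1  2  2  3  3  4  5  5  6  6
 K  0  1  2  2  3  3  4  5  5  6  6
dp[11][10] = 6. One LCS (by backtracking along matches): KPHKHK.

6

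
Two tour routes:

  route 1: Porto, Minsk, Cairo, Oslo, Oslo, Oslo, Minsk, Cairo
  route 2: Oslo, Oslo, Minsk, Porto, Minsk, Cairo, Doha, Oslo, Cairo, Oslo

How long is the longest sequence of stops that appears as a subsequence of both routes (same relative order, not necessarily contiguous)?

Pick Porto (route 1 #1, route 2 #4), Minsk (route 1 #2, route 2 #5), Cairo (route 1 #3, route 2 #6), Oslo (route 1 #4, route 2 #8), Oslo (route 1 #6, route 2 #10); all 5 stops appear in both, in order. The LCS DP gives dp[8][10] = 5, so this is optimal.

5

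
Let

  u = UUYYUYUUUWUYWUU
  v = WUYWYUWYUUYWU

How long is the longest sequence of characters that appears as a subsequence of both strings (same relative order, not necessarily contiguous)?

One common subsequence of length 10: U [2,2]; then Y [3,3]; then Y [4,5]; then U [5,6]; then Y [6,8]; then U [9,9]; then U [11,10]; then Y [12,11]; then W [13,12]; then U [15,13]. Since dp[15][13] = 10, nothing longer is possible.

10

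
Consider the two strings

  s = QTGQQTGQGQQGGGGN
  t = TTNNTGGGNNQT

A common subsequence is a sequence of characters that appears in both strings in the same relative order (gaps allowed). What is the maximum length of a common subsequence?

6

One common subsequence of length 6: T (s #2, t #2), T (s #6, t #5), G (s #7, t #6), G (s #9, t #7), G (s #12, t #8), N (s #16, t #10), and the DP table's final entry dp[16][12] is also 6, so no common subsequence is longer.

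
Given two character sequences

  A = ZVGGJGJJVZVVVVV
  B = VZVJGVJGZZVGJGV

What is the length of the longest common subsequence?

Taking Z at A[1]=B[2]; then V at A[2]=B[3]; then G at A[3]=B[5]; then J at A[5]=B[7]; then G at A[6]=B[8]; then Z at A[10]=B[10]; then V at A[11]=B[11]; then V at A[15]=B[15] gives a common subsequence of length 8, and the DP table's final entry dp[15][15] is also 8, so no common subsequence is longer.

8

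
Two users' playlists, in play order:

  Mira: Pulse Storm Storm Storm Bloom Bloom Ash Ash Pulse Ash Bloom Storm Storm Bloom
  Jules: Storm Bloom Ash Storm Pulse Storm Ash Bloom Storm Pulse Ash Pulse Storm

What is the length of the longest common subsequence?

Match Storm (Mira #4, Jules #1), Bloom (Mira #6, Jules #2), Ash (Mira #7, Jules #3), Pulse (Mira #9, Jules #5), Ash (Mira #10, Jules #7), Bloom (Mira #11, Jules #8), Storm (Mira #12, Jules #9), Storm (Mira #13, Jules #13) — 8 songs in the same relative order in both. The LCS DP gives dp[14][13] = 8, so this is optimal.

8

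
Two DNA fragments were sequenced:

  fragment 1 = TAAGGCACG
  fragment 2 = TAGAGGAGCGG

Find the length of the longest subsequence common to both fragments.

One common subsequence of length 8: T [1,1] → A [2,2] → A [3,4] → G [4,5] → G [5,6] → A [7,7] → C [8,9] → G [9,11]. Since dp[9][11] = 8, nothing longer is possible.

8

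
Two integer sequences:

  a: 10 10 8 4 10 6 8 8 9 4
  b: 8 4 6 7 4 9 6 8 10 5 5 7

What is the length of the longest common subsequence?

4

Let dp[i][j] be the LCS length of the first i values of a and the first j values of b. dp[i][j] = dp[i-1][j-1]+1 when the i-th and j-th values match, else max(dp[i-1][j], dp[i][j-1]).
    ·  8  4  6  7  4  9  6  8 10  5  5  7
 ·  0  0  0  0  0  0  0  0  0  0  0  0  0
10  0  0  0  0  0  0  0  0  0  1  1  1  1
10  0  0  0  0  0  0  0  0  0  1  1  1  1
 8  0  1  1  1  1  1  1  1  1  1  1  1  1
 4  0  1  2  2  2  2  2  2  2  2  2  2  2
10  0  1  2  2  2  2  2  2  2  3  3  3  3
 6  0  1  2  3  3  3  3  3  3  3  3  3  3
 8  0  1  2  3  3  3  3  3  4  4  4  4  4
 8  0  1  2  3  3  3  3  3  4  4  4  4  4
 9  0  1  2  3  3  3  4  4  4  4  4  4  4
 4  0  1  2  3  3  4  4  4  4  4  4  4  4
dp[10][12] = 4. One LCS (by backtracking along matches): 8, 4, 6, 8.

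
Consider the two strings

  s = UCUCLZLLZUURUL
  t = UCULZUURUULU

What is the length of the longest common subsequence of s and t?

10

Match U [1,1]; then C [2,2]; then U [3,3]; then L [8,4]; then Z [9,5]; then U [10,6]; then U [11,7]; then R [12,8]; then U [13,10]; then L [14,11] — 10 characters in the same relative order in both, and the DP table's final entry dp[14][12] is also 10, so no common subsequence is longer.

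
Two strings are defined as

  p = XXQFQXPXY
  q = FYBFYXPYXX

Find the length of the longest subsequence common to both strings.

Let dp[i][j] be the LCS length of the first i characters of p and the first j characters of q. dp[i][j] = dp[i-1][j-1]+1 when the i-th and j-th characters match, else max(dp[i-1][j], dp[i][j-1]).
    ·  F  Y  B  F  Y  X  P  Y  X  X
 ·  0  0  0  0  0  0  0  0  0  0  0
 X  0  0  0  0  0  0  1  1  1  1  1
 X  0  0  0  0  0  0  1  1  1  2  2
 Q  0  0  0  0  0  0  1  1  1  2  2
 F  0  1  1  1  1  1  1  1  1  2  2
 Q  0  1  1  1  1  1  1  1  1  2  2
 X  0  1  1  1  1  1  2  2  2  2  3
 P  0  1  1  1  1  1  2  3  3  3  3
 X  0  1  1  1  1  1  2  3  3  4  4
 Y  0  1  2  2  2  2  2  3  4  4  4
dp[9][10] = 4. One LCS (by backtracking along matches): FXPX.

4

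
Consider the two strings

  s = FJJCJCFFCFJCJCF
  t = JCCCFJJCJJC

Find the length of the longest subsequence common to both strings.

Pick J (s #3, t #1), then C (s #4, t #2), then C (s #6, t #3), then C (s #9, t #4), then F (s #10, t #5), then J (s #11, t #7), then C (s #12, t #8), then J (s #13, t #10), then C (s #14, t #11); all 9 characters appear in both, in order, and the DP table's final entry dp[15][11] is also 9, so no common subsequence is longer.

9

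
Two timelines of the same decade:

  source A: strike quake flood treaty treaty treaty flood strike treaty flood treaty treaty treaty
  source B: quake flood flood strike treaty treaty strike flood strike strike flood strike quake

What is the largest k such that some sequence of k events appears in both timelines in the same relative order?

Taking quake [2,1] → flood [3,3] → treaty [4,5] → treaty [5,6] → flood [7,8] → strike [8,10] → flood [10,11] gives a common subsequence of length 7, and the DP table's final entry dp[13][13] is also 7, so no common subsequence is longer.

7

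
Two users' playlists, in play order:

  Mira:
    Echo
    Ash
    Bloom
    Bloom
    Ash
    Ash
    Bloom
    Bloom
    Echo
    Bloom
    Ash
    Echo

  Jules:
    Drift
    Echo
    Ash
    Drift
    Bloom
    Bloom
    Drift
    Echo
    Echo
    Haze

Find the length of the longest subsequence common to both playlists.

6

Match Echo at Mira[1]=Jules[2], Ash at Mira[2]=Jules[3], Bloom at Mira[3]=Jules[5], Bloom at Mira[4]=Jules[6], Echo at Mira[9]=Jules[8], Echo at Mira[12]=Jules[9] — 6 songs in the same relative order in both, and the DP table's final entry dp[12][10] is also 6, so no common subsequence is longer.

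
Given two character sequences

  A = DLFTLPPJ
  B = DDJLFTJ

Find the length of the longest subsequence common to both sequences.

Taking D at A[1]=B[2]; then L at A[2]=B[4]; then F at A[3]=B[5]; then T at A[4]=B[6]; then J at A[8]=B[7] gives a common subsequence of length 5, and the DP table's final entry dp[8][7] is also 5, so no common subsequence is longer.

5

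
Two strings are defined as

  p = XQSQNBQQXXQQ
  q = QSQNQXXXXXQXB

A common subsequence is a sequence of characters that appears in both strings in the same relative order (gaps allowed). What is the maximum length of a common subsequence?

8

Match Q (p #2, q #1), S (p #3, q #2), Q (p #4, q #3), N (p #5, q #4), Q (p #7, q #5), X (p #9, q #9), X (p #10, q #10), Q (p #11, q #11) — 8 characters in the same relative order in both. The LCS DP gives dp[12][13] = 8, so this is optimal.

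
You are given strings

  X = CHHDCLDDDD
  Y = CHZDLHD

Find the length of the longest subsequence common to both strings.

5

Let dp[i][j] be the LCS length of the first i characters of X and the first j characters of Y. dp[i][j] = dp[i-1][j-1]+1 when the i-th and j-th characters match, else max(dp[i-1][j], dp[i][j-1]).
    ·  C  H  Z  D  L  H  D
 ·  0  0  0  0  0  0  0  0
 C  0  1  1  1  1  1  1  1
 H  0  1  2  2  2  2  2  2
 H  0  1  2  2  2  2  3  3
 D  0  1  2  2  3  3  3  4
 C  0  1  2  2  3  3  3  4
 L  0  1  2  2  3  4  4  4
 D  0  1  2  2  3  4  4  5
 D  0  1  2  2  3  4  4  5
 D  0  1  2  2  3  4  4  5
 D  0  1  2  2  3  4  4  5
dp[10][7] = 5. One LCS (by backtracking along matches): CHDLD.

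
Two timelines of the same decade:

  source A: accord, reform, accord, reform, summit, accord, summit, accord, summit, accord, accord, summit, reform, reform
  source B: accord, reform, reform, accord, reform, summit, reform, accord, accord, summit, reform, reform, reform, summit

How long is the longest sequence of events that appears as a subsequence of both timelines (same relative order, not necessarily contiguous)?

10

Match accord [1,1], then reform [2,3], then accord [3,4], then reform [4,5], then summit [5,6], then accord [6,8], then accord [8,9], then summit [9,10], then reform [13,12], then reform [14,13] — 10 events in the same relative order in both. The LCS DP gives dp[14][14] = 10, so this is optimal.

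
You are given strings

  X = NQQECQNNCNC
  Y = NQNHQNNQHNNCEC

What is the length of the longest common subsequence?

8

Taking N [1,1]; then Q [2,2]; then Q [3,5]; then Q [6,8]; then N [7,10]; then N [8,11]; then C [9,12]; then C [11,14] gives a common subsequence of length 8. The LCS DP gives dp[11][14] = 8, so this is optimal.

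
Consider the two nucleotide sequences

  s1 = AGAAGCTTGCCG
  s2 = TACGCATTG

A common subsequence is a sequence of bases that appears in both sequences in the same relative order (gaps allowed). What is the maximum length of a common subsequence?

6

Let dp[i][j] be the LCS length of the first i bases of s1 and the first j bases of s2. dp[i][j] = dp[i-1][j-1]+1 when the i-th and j-th bases match, else max(dp[i-1][j], dp[i][j-1]).
    ·  T  A  C  G  C  A  T  T  G
 ·  0  0  0  0  0  0  0  0  0  0
 A  0  0  1  1  1  1  1  1  1  1
 G  0  0  1  1  2  2  2  2  2  2
 A  0  0  1  1  2  2  3  3  3  3
 A  0  0  1  1  2  2  3  3  3  3
 G  0  0  1  1  2  2  3  3  3  4
 C  0  0  1  2  2  3  3  3  3  4
 T  0  1  1  2  2  3  3  4  4  4
 T  0  1  1  2  2  3  3  4  5  5
 G  0  1  1  2  3  3  3  4  5  6
 C  0  1  1  2  3  4  4  4  5  6
 C  0  1  1  2  3  4  4  4  5  6
 G  0  1  1  2  3  4  4  4  5  6
dp[12][9] = 6. One LCS (by backtracking along matches): AGATTG.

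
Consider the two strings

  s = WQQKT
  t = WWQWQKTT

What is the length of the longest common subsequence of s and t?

5

Taking W [1,2], then Q [2,3], then Q [3,5], then K [4,6], then T [5,8] gives a common subsequence of length 5. The LCS DP gives dp[5][8] = 5, so this is optimal.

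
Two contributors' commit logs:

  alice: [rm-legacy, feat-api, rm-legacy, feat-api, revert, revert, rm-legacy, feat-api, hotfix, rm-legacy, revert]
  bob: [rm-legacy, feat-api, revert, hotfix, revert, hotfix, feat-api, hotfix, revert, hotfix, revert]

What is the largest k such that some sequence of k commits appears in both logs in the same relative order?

7

One common subsequence of length 7: rm-legacy at alice[3]=bob[1] → feat-api at alice[4]=bob[2] → revert at alice[5]=bob[3] → revert at alice[6]=bob[5] → feat-api at alice[8]=bob[7] → hotfix at alice[9]=bob[10] → revert at alice[11]=bob[11]. The LCS DP gives dp[11][11] = 7, so this is optimal.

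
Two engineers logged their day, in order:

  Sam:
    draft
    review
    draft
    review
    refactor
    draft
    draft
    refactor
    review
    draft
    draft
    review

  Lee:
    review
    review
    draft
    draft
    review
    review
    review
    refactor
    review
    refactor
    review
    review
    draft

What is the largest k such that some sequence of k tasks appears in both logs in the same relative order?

Match draft at Sam[1]=Lee[4] → review at Sam[2]=Lee[6] → review at Sam[4]=Lee[7] → refactor at Sam[5]=Lee[8] → refactor at Sam[8]=Lee[10] → review at Sam[9]=Lee[12] → draft at Sam[11]=Lee[13] — 7 tasks in the same relative order in both, and the DP table's final entry dp[12][13] is also 7, so no common subsequence is longer.

7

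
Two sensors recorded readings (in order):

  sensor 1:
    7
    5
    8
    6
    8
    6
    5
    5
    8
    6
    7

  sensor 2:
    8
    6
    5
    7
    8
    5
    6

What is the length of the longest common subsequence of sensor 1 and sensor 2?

5

Match 8 at sensor 1[3]=sensor 2[1], 6 at sensor 1[4]=sensor 2[2], 8 at sensor 1[5]=sensor 2[5], 5 at sensor 1[8]=sensor 2[6], 6 at sensor 1[10]=sensor 2[7] — 5 values in the same relative order in both. The LCS DP gives dp[11][7] = 5, so this is optimal.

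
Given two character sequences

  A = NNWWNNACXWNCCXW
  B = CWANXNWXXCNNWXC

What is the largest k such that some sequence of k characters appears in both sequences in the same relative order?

7

Match N [1,4], N [2,6], W [3,7], N [5,11], N [6,12], X [9,14], C [13,15] — 7 characters in the same relative order in both. The LCS DP gives dp[15][15] = 7, so this is optimal.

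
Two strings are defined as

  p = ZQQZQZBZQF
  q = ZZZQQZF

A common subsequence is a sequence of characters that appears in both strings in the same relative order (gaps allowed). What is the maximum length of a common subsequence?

Let dp[i][j] be the LCS length of the first i characters of p and the first j characters of q. dp[i][j] = dp[i-1][j-1]+1 when the i-th and j-th characters match, else max(dp[i-1][j], dp[i][j-1]).
    ·  Z  Z  Z  Q  Q  Z  F
 ·  0  0  0  0  0  0  0  0
 Z  0  1  1  1  1  1  1  1
 Q  0  1  1  1  2  2  2  2
 Q  0  1  1  1  2  3  3  3
 Z  0  1  2  2  2  3  4  4
 Q  0  1  2  2  3  3  4  4
 Z  0  1  2  3  3  3  4  4
 B  0  1  2  3  3  3  4  4
 Z  0  1  2  3  3  3  4  4
 Q  0  1  2  3  4  4  4  4
 F  0  1  2  3  4  4  4  5
dp[10][7] = 5. One LCS (by backtracking along matches): ZQQZF.

5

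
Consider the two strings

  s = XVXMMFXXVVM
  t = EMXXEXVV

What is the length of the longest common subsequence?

5

Match X (s #1, t #3) → X (s #3, t #4) → X (s #8, t #6) → V (s #9, t #7) → V (s #10, t #8) — 5 characters in the same relative order in both, and the DP table's final entry dp[11][8] is also 5, so no common subsequence is longer.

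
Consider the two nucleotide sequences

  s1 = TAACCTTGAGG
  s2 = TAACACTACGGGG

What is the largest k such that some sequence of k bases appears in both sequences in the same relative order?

One common subsequence of length 9: T [1,1] → A [2,2] → A [3,3] → C [4,4] → C [5,6] → T [6,7] → G [8,11] → G [10,12] → G [11,13]. dp[11][13] = 9 confirms this is the maximum.

9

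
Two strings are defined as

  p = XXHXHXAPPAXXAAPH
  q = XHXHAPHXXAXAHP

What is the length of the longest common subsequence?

Match X [2,1] → H [3,2] → X [4,3] → H [5,4] → A [7,5] → P [8,6] → X [11,8] → X [12,9] → A [13,10] → A [14,12] → P [15,14] — 11 characters in the same relative order in both. The LCS DP gives dp[16][14] = 11, so this is optimal.

11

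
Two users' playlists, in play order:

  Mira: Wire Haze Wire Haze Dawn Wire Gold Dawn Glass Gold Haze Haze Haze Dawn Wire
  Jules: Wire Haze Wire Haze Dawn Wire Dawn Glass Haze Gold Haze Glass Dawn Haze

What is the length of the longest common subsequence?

Pick Wire (Mira #1, Jules #1) → Haze (Mira #2, Jules #2) → Wire (Mira #3, Jules #3) → Haze (Mira #4, Jules #4) → Dawn (Mira #5, Jules #5) → Wire (Mira #6, Jules #6) → Dawn (Mira #8, Jules #7) → Glass (Mira #9, Jules #8) → Gold (Mira #10, Jules #10) → Haze (Mira #11, Jules #11) → Haze (Mira #13, Jules #14); all 11 songs appear in both, in order. dp[15][14] = 11 confirms this is the maximum.

11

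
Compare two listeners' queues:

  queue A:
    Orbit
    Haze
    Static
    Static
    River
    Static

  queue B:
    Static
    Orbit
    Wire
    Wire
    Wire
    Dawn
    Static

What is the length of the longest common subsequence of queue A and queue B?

Taking Orbit [1,2] → Static [6,7] gives a common subsequence of length 2. dp[6][7] = 2 confirms this is the maximum.

2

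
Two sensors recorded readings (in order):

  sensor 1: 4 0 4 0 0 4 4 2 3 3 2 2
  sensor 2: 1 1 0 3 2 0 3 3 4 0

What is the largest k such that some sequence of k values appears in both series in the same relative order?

4

Taking 0 [2,3] → 0 [5,6] → 3 [9,7] → 3 [10,8] gives a common subsequence of length 4, and the DP table's final entry dp[12][10] is also 4, so no common subsequence is longer.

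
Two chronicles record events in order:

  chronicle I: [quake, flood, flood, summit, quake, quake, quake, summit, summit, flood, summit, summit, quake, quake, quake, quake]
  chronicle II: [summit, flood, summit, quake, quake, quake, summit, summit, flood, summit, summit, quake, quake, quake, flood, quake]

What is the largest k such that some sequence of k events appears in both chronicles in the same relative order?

14

Match flood (chronicle I #3, chronicle II #2), then summit (chronicle I #4, chronicle II #3), then quake (chronicle I #5, chronicle II #4), then quake (chronicle I #6, chronicle II #5), then quake (chronicle I #7, chronicle II #6), then summit (chronicle I #8, chronicle II #7), then summit (chronicle I #9, chronicle II #8), then flood (chronicle I #10, chronicle II #9), then summit (chronicle I #11, chronicle II #10), then summit (chronicle I #12, chronicle II #11), then quake (chronicle I #13, chronicle II #12), then quake (chronicle I #14, chronicle II #13), then quake (chronicle I #15, chronicle II #14), then quake (chronicle I #16, chronicle II #16) — 14 events in the same relative order in both, and the DP table's final entry dp[16][16] is also 14, so no common subsequence is longer.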